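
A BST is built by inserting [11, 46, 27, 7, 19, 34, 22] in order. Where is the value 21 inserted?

Starting tree (level order): [11, 7, 46, None, None, 27, None, 19, 34, None, 22]
Insertion path: 11 -> 46 -> 27 -> 19 -> 22
Result: insert 21 as left child of 22
Final tree (level order): [11, 7, 46, None, None, 27, None, 19, 34, None, 22, None, None, 21]


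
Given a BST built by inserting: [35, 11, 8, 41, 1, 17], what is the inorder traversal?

Tree insertion order: [35, 11, 8, 41, 1, 17]
Tree (level-order array): [35, 11, 41, 8, 17, None, None, 1]
Inorder traversal: [1, 8, 11, 17, 35, 41]


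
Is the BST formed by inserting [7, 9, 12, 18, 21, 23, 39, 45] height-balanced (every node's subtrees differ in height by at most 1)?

Tree (level-order array): [7, None, 9, None, 12, None, 18, None, 21, None, 23, None, 39, None, 45]
Definition: a tree is height-balanced if, at every node, |h(left) - h(right)| <= 1 (empty subtree has height -1).
Bottom-up per-node check:
  node 45: h_left=-1, h_right=-1, diff=0 [OK], height=0
  node 39: h_left=-1, h_right=0, diff=1 [OK], height=1
  node 23: h_left=-1, h_right=1, diff=2 [FAIL (|-1-1|=2 > 1)], height=2
  node 21: h_left=-1, h_right=2, diff=3 [FAIL (|-1-2|=3 > 1)], height=3
  node 18: h_left=-1, h_right=3, diff=4 [FAIL (|-1-3|=4 > 1)], height=4
  node 12: h_left=-1, h_right=4, diff=5 [FAIL (|-1-4|=5 > 1)], height=5
  node 9: h_left=-1, h_right=5, diff=6 [FAIL (|-1-5|=6 > 1)], height=6
  node 7: h_left=-1, h_right=6, diff=7 [FAIL (|-1-6|=7 > 1)], height=7
Node 23 violates the condition: |-1 - 1| = 2 > 1.
Result: Not balanced


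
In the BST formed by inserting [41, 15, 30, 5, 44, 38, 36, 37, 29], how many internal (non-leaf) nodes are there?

Tree built from: [41, 15, 30, 5, 44, 38, 36, 37, 29]
Tree (level-order array): [41, 15, 44, 5, 30, None, None, None, None, 29, 38, None, None, 36, None, None, 37]
Rule: An internal node has at least one child.
Per-node child counts:
  node 41: 2 child(ren)
  node 15: 2 child(ren)
  node 5: 0 child(ren)
  node 30: 2 child(ren)
  node 29: 0 child(ren)
  node 38: 1 child(ren)
  node 36: 1 child(ren)
  node 37: 0 child(ren)
  node 44: 0 child(ren)
Matching nodes: [41, 15, 30, 38, 36]
Count of internal (non-leaf) nodes: 5


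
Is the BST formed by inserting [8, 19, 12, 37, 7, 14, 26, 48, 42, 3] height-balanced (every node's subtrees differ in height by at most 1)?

Tree (level-order array): [8, 7, 19, 3, None, 12, 37, None, None, None, 14, 26, 48, None, None, None, None, 42]
Definition: a tree is height-balanced if, at every node, |h(left) - h(right)| <= 1 (empty subtree has height -1).
Bottom-up per-node check:
  node 3: h_left=-1, h_right=-1, diff=0 [OK], height=0
  node 7: h_left=0, h_right=-1, diff=1 [OK], height=1
  node 14: h_left=-1, h_right=-1, diff=0 [OK], height=0
  node 12: h_left=-1, h_right=0, diff=1 [OK], height=1
  node 26: h_left=-1, h_right=-1, diff=0 [OK], height=0
  node 42: h_left=-1, h_right=-1, diff=0 [OK], height=0
  node 48: h_left=0, h_right=-1, diff=1 [OK], height=1
  node 37: h_left=0, h_right=1, diff=1 [OK], height=2
  node 19: h_left=1, h_right=2, diff=1 [OK], height=3
  node 8: h_left=1, h_right=3, diff=2 [FAIL (|1-3|=2 > 1)], height=4
Node 8 violates the condition: |1 - 3| = 2 > 1.
Result: Not balanced


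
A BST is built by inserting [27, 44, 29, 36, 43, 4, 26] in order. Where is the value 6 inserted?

Starting tree (level order): [27, 4, 44, None, 26, 29, None, None, None, None, 36, None, 43]
Insertion path: 27 -> 4 -> 26
Result: insert 6 as left child of 26
Final tree (level order): [27, 4, 44, None, 26, 29, None, 6, None, None, 36, None, None, None, 43]


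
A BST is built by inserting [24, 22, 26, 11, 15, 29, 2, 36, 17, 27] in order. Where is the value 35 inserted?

Starting tree (level order): [24, 22, 26, 11, None, None, 29, 2, 15, 27, 36, None, None, None, 17]
Insertion path: 24 -> 26 -> 29 -> 36
Result: insert 35 as left child of 36
Final tree (level order): [24, 22, 26, 11, None, None, 29, 2, 15, 27, 36, None, None, None, 17, None, None, 35]


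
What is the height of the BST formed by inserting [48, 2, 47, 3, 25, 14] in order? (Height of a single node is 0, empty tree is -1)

Insertion order: [48, 2, 47, 3, 25, 14]
Tree (level-order array): [48, 2, None, None, 47, 3, None, None, 25, 14]
Compute height bottom-up (empty subtree = -1):
  height(14) = 1 + max(-1, -1) = 0
  height(25) = 1 + max(0, -1) = 1
  height(3) = 1 + max(-1, 1) = 2
  height(47) = 1 + max(2, -1) = 3
  height(2) = 1 + max(-1, 3) = 4
  height(48) = 1 + max(4, -1) = 5
Height = 5


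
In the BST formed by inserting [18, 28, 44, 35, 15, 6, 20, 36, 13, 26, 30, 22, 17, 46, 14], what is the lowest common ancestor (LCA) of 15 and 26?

Tree insertion order: [18, 28, 44, 35, 15, 6, 20, 36, 13, 26, 30, 22, 17, 46, 14]
Tree (level-order array): [18, 15, 28, 6, 17, 20, 44, None, 13, None, None, None, 26, 35, 46, None, 14, 22, None, 30, 36]
In a BST, the LCA of p=15, q=26 is the first node v on the
root-to-leaf path with p <= v <= q (go left if both < v, right if both > v).
Walk from root:
  at 18: 15 <= 18 <= 26, this is the LCA
LCA = 18


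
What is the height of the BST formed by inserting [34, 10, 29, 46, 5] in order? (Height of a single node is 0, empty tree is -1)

Insertion order: [34, 10, 29, 46, 5]
Tree (level-order array): [34, 10, 46, 5, 29]
Compute height bottom-up (empty subtree = -1):
  height(5) = 1 + max(-1, -1) = 0
  height(29) = 1 + max(-1, -1) = 0
  height(10) = 1 + max(0, 0) = 1
  height(46) = 1 + max(-1, -1) = 0
  height(34) = 1 + max(1, 0) = 2
Height = 2


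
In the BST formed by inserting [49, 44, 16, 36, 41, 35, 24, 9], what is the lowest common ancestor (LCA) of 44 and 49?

Tree insertion order: [49, 44, 16, 36, 41, 35, 24, 9]
Tree (level-order array): [49, 44, None, 16, None, 9, 36, None, None, 35, 41, 24]
In a BST, the LCA of p=44, q=49 is the first node v on the
root-to-leaf path with p <= v <= q (go left if both < v, right if both > v).
Walk from root:
  at 49: 44 <= 49 <= 49, this is the LCA
LCA = 49


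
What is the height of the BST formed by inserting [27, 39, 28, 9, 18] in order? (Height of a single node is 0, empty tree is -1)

Insertion order: [27, 39, 28, 9, 18]
Tree (level-order array): [27, 9, 39, None, 18, 28]
Compute height bottom-up (empty subtree = -1):
  height(18) = 1 + max(-1, -1) = 0
  height(9) = 1 + max(-1, 0) = 1
  height(28) = 1 + max(-1, -1) = 0
  height(39) = 1 + max(0, -1) = 1
  height(27) = 1 + max(1, 1) = 2
Height = 2


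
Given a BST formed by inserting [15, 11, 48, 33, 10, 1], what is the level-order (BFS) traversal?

Tree insertion order: [15, 11, 48, 33, 10, 1]
Tree (level-order array): [15, 11, 48, 10, None, 33, None, 1]
BFS from the root, enqueuing left then right child of each popped node:
  queue [15] -> pop 15, enqueue [11, 48], visited so far: [15]
  queue [11, 48] -> pop 11, enqueue [10], visited so far: [15, 11]
  queue [48, 10] -> pop 48, enqueue [33], visited so far: [15, 11, 48]
  queue [10, 33] -> pop 10, enqueue [1], visited so far: [15, 11, 48, 10]
  queue [33, 1] -> pop 33, enqueue [none], visited so far: [15, 11, 48, 10, 33]
  queue [1] -> pop 1, enqueue [none], visited so far: [15, 11, 48, 10, 33, 1]
Result: [15, 11, 48, 10, 33, 1]


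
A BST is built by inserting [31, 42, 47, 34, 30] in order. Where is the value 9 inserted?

Starting tree (level order): [31, 30, 42, None, None, 34, 47]
Insertion path: 31 -> 30
Result: insert 9 as left child of 30
Final tree (level order): [31, 30, 42, 9, None, 34, 47]


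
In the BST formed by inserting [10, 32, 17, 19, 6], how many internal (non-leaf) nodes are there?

Tree built from: [10, 32, 17, 19, 6]
Tree (level-order array): [10, 6, 32, None, None, 17, None, None, 19]
Rule: An internal node has at least one child.
Per-node child counts:
  node 10: 2 child(ren)
  node 6: 0 child(ren)
  node 32: 1 child(ren)
  node 17: 1 child(ren)
  node 19: 0 child(ren)
Matching nodes: [10, 32, 17]
Count of internal (non-leaf) nodes: 3


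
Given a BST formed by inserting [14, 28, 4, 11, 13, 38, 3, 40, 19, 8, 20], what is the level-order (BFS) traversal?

Tree insertion order: [14, 28, 4, 11, 13, 38, 3, 40, 19, 8, 20]
Tree (level-order array): [14, 4, 28, 3, 11, 19, 38, None, None, 8, 13, None, 20, None, 40]
BFS from the root, enqueuing left then right child of each popped node:
  queue [14] -> pop 14, enqueue [4, 28], visited so far: [14]
  queue [4, 28] -> pop 4, enqueue [3, 11], visited so far: [14, 4]
  queue [28, 3, 11] -> pop 28, enqueue [19, 38], visited so far: [14, 4, 28]
  queue [3, 11, 19, 38] -> pop 3, enqueue [none], visited so far: [14, 4, 28, 3]
  queue [11, 19, 38] -> pop 11, enqueue [8, 13], visited so far: [14, 4, 28, 3, 11]
  queue [19, 38, 8, 13] -> pop 19, enqueue [20], visited so far: [14, 4, 28, 3, 11, 19]
  queue [38, 8, 13, 20] -> pop 38, enqueue [40], visited so far: [14, 4, 28, 3, 11, 19, 38]
  queue [8, 13, 20, 40] -> pop 8, enqueue [none], visited so far: [14, 4, 28, 3, 11, 19, 38, 8]
  queue [13, 20, 40] -> pop 13, enqueue [none], visited so far: [14, 4, 28, 3, 11, 19, 38, 8, 13]
  queue [20, 40] -> pop 20, enqueue [none], visited so far: [14, 4, 28, 3, 11, 19, 38, 8, 13, 20]
  queue [40] -> pop 40, enqueue [none], visited so far: [14, 4, 28, 3, 11, 19, 38, 8, 13, 20, 40]
Result: [14, 4, 28, 3, 11, 19, 38, 8, 13, 20, 40]


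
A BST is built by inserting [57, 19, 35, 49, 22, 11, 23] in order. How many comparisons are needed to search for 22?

Search path for 22: 57 -> 19 -> 35 -> 22
Found: True
Comparisons: 4


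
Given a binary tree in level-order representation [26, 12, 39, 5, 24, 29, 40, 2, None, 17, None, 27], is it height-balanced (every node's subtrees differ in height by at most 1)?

Tree (level-order array): [26, 12, 39, 5, 24, 29, 40, 2, None, 17, None, 27]
Definition: a tree is height-balanced if, at every node, |h(left) - h(right)| <= 1 (empty subtree has height -1).
Bottom-up per-node check:
  node 2: h_left=-1, h_right=-1, diff=0 [OK], height=0
  node 5: h_left=0, h_right=-1, diff=1 [OK], height=1
  node 17: h_left=-1, h_right=-1, diff=0 [OK], height=0
  node 24: h_left=0, h_right=-1, diff=1 [OK], height=1
  node 12: h_left=1, h_right=1, diff=0 [OK], height=2
  node 27: h_left=-1, h_right=-1, diff=0 [OK], height=0
  node 29: h_left=0, h_right=-1, diff=1 [OK], height=1
  node 40: h_left=-1, h_right=-1, diff=0 [OK], height=0
  node 39: h_left=1, h_right=0, diff=1 [OK], height=2
  node 26: h_left=2, h_right=2, diff=0 [OK], height=3
All nodes satisfy the balance condition.
Result: Balanced


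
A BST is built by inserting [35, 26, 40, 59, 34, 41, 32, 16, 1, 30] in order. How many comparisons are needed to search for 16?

Search path for 16: 35 -> 26 -> 16
Found: True
Comparisons: 3


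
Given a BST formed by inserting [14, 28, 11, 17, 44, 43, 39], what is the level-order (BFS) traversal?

Tree insertion order: [14, 28, 11, 17, 44, 43, 39]
Tree (level-order array): [14, 11, 28, None, None, 17, 44, None, None, 43, None, 39]
BFS from the root, enqueuing left then right child of each popped node:
  queue [14] -> pop 14, enqueue [11, 28], visited so far: [14]
  queue [11, 28] -> pop 11, enqueue [none], visited so far: [14, 11]
  queue [28] -> pop 28, enqueue [17, 44], visited so far: [14, 11, 28]
  queue [17, 44] -> pop 17, enqueue [none], visited so far: [14, 11, 28, 17]
  queue [44] -> pop 44, enqueue [43], visited so far: [14, 11, 28, 17, 44]
  queue [43] -> pop 43, enqueue [39], visited so far: [14, 11, 28, 17, 44, 43]
  queue [39] -> pop 39, enqueue [none], visited so far: [14, 11, 28, 17, 44, 43, 39]
Result: [14, 11, 28, 17, 44, 43, 39]


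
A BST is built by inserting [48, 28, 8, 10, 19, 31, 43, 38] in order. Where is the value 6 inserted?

Starting tree (level order): [48, 28, None, 8, 31, None, 10, None, 43, None, 19, 38]
Insertion path: 48 -> 28 -> 8
Result: insert 6 as left child of 8
Final tree (level order): [48, 28, None, 8, 31, 6, 10, None, 43, None, None, None, 19, 38]


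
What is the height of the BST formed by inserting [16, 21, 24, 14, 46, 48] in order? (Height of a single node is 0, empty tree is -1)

Insertion order: [16, 21, 24, 14, 46, 48]
Tree (level-order array): [16, 14, 21, None, None, None, 24, None, 46, None, 48]
Compute height bottom-up (empty subtree = -1):
  height(14) = 1 + max(-1, -1) = 0
  height(48) = 1 + max(-1, -1) = 0
  height(46) = 1 + max(-1, 0) = 1
  height(24) = 1 + max(-1, 1) = 2
  height(21) = 1 + max(-1, 2) = 3
  height(16) = 1 + max(0, 3) = 4
Height = 4


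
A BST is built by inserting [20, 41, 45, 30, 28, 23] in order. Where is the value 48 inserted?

Starting tree (level order): [20, None, 41, 30, 45, 28, None, None, None, 23]
Insertion path: 20 -> 41 -> 45
Result: insert 48 as right child of 45
Final tree (level order): [20, None, 41, 30, 45, 28, None, None, 48, 23]


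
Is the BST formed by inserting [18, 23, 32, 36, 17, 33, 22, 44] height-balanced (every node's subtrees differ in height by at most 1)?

Tree (level-order array): [18, 17, 23, None, None, 22, 32, None, None, None, 36, 33, 44]
Definition: a tree is height-balanced if, at every node, |h(left) - h(right)| <= 1 (empty subtree has height -1).
Bottom-up per-node check:
  node 17: h_left=-1, h_right=-1, diff=0 [OK], height=0
  node 22: h_left=-1, h_right=-1, diff=0 [OK], height=0
  node 33: h_left=-1, h_right=-1, diff=0 [OK], height=0
  node 44: h_left=-1, h_right=-1, diff=0 [OK], height=0
  node 36: h_left=0, h_right=0, diff=0 [OK], height=1
  node 32: h_left=-1, h_right=1, diff=2 [FAIL (|-1-1|=2 > 1)], height=2
  node 23: h_left=0, h_right=2, diff=2 [FAIL (|0-2|=2 > 1)], height=3
  node 18: h_left=0, h_right=3, diff=3 [FAIL (|0-3|=3 > 1)], height=4
Node 32 violates the condition: |-1 - 1| = 2 > 1.
Result: Not balanced


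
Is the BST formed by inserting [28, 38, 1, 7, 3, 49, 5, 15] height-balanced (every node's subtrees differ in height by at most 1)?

Tree (level-order array): [28, 1, 38, None, 7, None, 49, 3, 15, None, None, None, 5]
Definition: a tree is height-balanced if, at every node, |h(left) - h(right)| <= 1 (empty subtree has height -1).
Bottom-up per-node check:
  node 5: h_left=-1, h_right=-1, diff=0 [OK], height=0
  node 3: h_left=-1, h_right=0, diff=1 [OK], height=1
  node 15: h_left=-1, h_right=-1, diff=0 [OK], height=0
  node 7: h_left=1, h_right=0, diff=1 [OK], height=2
  node 1: h_left=-1, h_right=2, diff=3 [FAIL (|-1-2|=3 > 1)], height=3
  node 49: h_left=-1, h_right=-1, diff=0 [OK], height=0
  node 38: h_left=-1, h_right=0, diff=1 [OK], height=1
  node 28: h_left=3, h_right=1, diff=2 [FAIL (|3-1|=2 > 1)], height=4
Node 1 violates the condition: |-1 - 2| = 3 > 1.
Result: Not balanced


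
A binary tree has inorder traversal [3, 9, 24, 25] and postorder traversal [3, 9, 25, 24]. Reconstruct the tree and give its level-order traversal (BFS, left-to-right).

Inorder:   [3, 9, 24, 25]
Postorder: [3, 9, 25, 24]
Algorithm: postorder visits root last, so walk postorder right-to-left;
each value is the root of the current inorder slice — split it at that
value, recurse on the right subtree first, then the left.
Recursive splits:
  root=24; inorder splits into left=[3, 9], right=[25]
  root=25; inorder splits into left=[], right=[]
  root=9; inorder splits into left=[3], right=[]
  root=3; inorder splits into left=[], right=[]
Reconstructed level-order: [24, 9, 25, 3]


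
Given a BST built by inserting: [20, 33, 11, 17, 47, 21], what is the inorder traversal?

Tree insertion order: [20, 33, 11, 17, 47, 21]
Tree (level-order array): [20, 11, 33, None, 17, 21, 47]
Inorder traversal: [11, 17, 20, 21, 33, 47]


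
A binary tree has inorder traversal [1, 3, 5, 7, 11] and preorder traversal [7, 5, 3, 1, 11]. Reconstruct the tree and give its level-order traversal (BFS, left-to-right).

Inorder:  [1, 3, 5, 7, 11]
Preorder: [7, 5, 3, 1, 11]
Algorithm: preorder visits root first, so consume preorder in order;
for each root, split the current inorder slice at that value into
left-subtree inorder and right-subtree inorder, then recurse.
Recursive splits:
  root=7; inorder splits into left=[1, 3, 5], right=[11]
  root=5; inorder splits into left=[1, 3], right=[]
  root=3; inorder splits into left=[1], right=[]
  root=1; inorder splits into left=[], right=[]
  root=11; inorder splits into left=[], right=[]
Reconstructed level-order: [7, 5, 11, 3, 1]


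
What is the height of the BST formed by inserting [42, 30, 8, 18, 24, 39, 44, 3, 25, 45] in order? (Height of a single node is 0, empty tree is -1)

Insertion order: [42, 30, 8, 18, 24, 39, 44, 3, 25, 45]
Tree (level-order array): [42, 30, 44, 8, 39, None, 45, 3, 18, None, None, None, None, None, None, None, 24, None, 25]
Compute height bottom-up (empty subtree = -1):
  height(3) = 1 + max(-1, -1) = 0
  height(25) = 1 + max(-1, -1) = 0
  height(24) = 1 + max(-1, 0) = 1
  height(18) = 1 + max(-1, 1) = 2
  height(8) = 1 + max(0, 2) = 3
  height(39) = 1 + max(-1, -1) = 0
  height(30) = 1 + max(3, 0) = 4
  height(45) = 1 + max(-1, -1) = 0
  height(44) = 1 + max(-1, 0) = 1
  height(42) = 1 + max(4, 1) = 5
Height = 5


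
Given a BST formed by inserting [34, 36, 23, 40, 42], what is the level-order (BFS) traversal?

Tree insertion order: [34, 36, 23, 40, 42]
Tree (level-order array): [34, 23, 36, None, None, None, 40, None, 42]
BFS from the root, enqueuing left then right child of each popped node:
  queue [34] -> pop 34, enqueue [23, 36], visited so far: [34]
  queue [23, 36] -> pop 23, enqueue [none], visited so far: [34, 23]
  queue [36] -> pop 36, enqueue [40], visited so far: [34, 23, 36]
  queue [40] -> pop 40, enqueue [42], visited so far: [34, 23, 36, 40]
  queue [42] -> pop 42, enqueue [none], visited so far: [34, 23, 36, 40, 42]
Result: [34, 23, 36, 40, 42]


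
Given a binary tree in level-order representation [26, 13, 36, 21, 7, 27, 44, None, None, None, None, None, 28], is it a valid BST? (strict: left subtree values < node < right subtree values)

Level-order array: [26, 13, 36, 21, 7, 27, 44, None, None, None, None, None, 28]
Validate using subtree bounds (lo, hi): at each node, require lo < value < hi,
then recurse left with hi=value and right with lo=value.
Preorder trace (stopping at first violation):
  at node 26 with bounds (-inf, +inf): OK
  at node 13 with bounds (-inf, 26): OK
  at node 21 with bounds (-inf, 13): VIOLATION
Node 21 violates its bound: not (-inf < 21 < 13).
Result: Not a valid BST


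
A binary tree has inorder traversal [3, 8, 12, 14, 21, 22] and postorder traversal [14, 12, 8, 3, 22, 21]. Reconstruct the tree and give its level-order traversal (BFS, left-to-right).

Inorder:   [3, 8, 12, 14, 21, 22]
Postorder: [14, 12, 8, 3, 22, 21]
Algorithm: postorder visits root last, so walk postorder right-to-left;
each value is the root of the current inorder slice — split it at that
value, recurse on the right subtree first, then the left.
Recursive splits:
  root=21; inorder splits into left=[3, 8, 12, 14], right=[22]
  root=22; inorder splits into left=[], right=[]
  root=3; inorder splits into left=[], right=[8, 12, 14]
  root=8; inorder splits into left=[], right=[12, 14]
  root=12; inorder splits into left=[], right=[14]
  root=14; inorder splits into left=[], right=[]
Reconstructed level-order: [21, 3, 22, 8, 12, 14]


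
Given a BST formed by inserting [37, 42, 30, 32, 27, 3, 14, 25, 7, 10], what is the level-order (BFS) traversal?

Tree insertion order: [37, 42, 30, 32, 27, 3, 14, 25, 7, 10]
Tree (level-order array): [37, 30, 42, 27, 32, None, None, 3, None, None, None, None, 14, 7, 25, None, 10]
BFS from the root, enqueuing left then right child of each popped node:
  queue [37] -> pop 37, enqueue [30, 42], visited so far: [37]
  queue [30, 42] -> pop 30, enqueue [27, 32], visited so far: [37, 30]
  queue [42, 27, 32] -> pop 42, enqueue [none], visited so far: [37, 30, 42]
  queue [27, 32] -> pop 27, enqueue [3], visited so far: [37, 30, 42, 27]
  queue [32, 3] -> pop 32, enqueue [none], visited so far: [37, 30, 42, 27, 32]
  queue [3] -> pop 3, enqueue [14], visited so far: [37, 30, 42, 27, 32, 3]
  queue [14] -> pop 14, enqueue [7, 25], visited so far: [37, 30, 42, 27, 32, 3, 14]
  queue [7, 25] -> pop 7, enqueue [10], visited so far: [37, 30, 42, 27, 32, 3, 14, 7]
  queue [25, 10] -> pop 25, enqueue [none], visited so far: [37, 30, 42, 27, 32, 3, 14, 7, 25]
  queue [10] -> pop 10, enqueue [none], visited so far: [37, 30, 42, 27, 32, 3, 14, 7, 25, 10]
Result: [37, 30, 42, 27, 32, 3, 14, 7, 25, 10]


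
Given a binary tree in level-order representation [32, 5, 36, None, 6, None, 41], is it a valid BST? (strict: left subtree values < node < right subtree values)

Level-order array: [32, 5, 36, None, 6, None, 41]
Validate using subtree bounds (lo, hi): at each node, require lo < value < hi,
then recurse left with hi=value and right with lo=value.
Preorder trace (stopping at first violation):
  at node 32 with bounds (-inf, +inf): OK
  at node 5 with bounds (-inf, 32): OK
  at node 6 with bounds (5, 32): OK
  at node 36 with bounds (32, +inf): OK
  at node 41 with bounds (36, +inf): OK
No violation found at any node.
Result: Valid BST


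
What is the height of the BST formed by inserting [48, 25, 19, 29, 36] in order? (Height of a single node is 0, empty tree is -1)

Insertion order: [48, 25, 19, 29, 36]
Tree (level-order array): [48, 25, None, 19, 29, None, None, None, 36]
Compute height bottom-up (empty subtree = -1):
  height(19) = 1 + max(-1, -1) = 0
  height(36) = 1 + max(-1, -1) = 0
  height(29) = 1 + max(-1, 0) = 1
  height(25) = 1 + max(0, 1) = 2
  height(48) = 1 + max(2, -1) = 3
Height = 3


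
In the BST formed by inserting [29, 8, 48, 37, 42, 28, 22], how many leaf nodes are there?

Tree built from: [29, 8, 48, 37, 42, 28, 22]
Tree (level-order array): [29, 8, 48, None, 28, 37, None, 22, None, None, 42]
Rule: A leaf has 0 children.
Per-node child counts:
  node 29: 2 child(ren)
  node 8: 1 child(ren)
  node 28: 1 child(ren)
  node 22: 0 child(ren)
  node 48: 1 child(ren)
  node 37: 1 child(ren)
  node 42: 0 child(ren)
Matching nodes: [22, 42]
Count of leaf nodes: 2


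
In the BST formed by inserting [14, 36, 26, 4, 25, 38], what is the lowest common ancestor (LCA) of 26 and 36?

Tree insertion order: [14, 36, 26, 4, 25, 38]
Tree (level-order array): [14, 4, 36, None, None, 26, 38, 25]
In a BST, the LCA of p=26, q=36 is the first node v on the
root-to-leaf path with p <= v <= q (go left if both < v, right if both > v).
Walk from root:
  at 14: both 26 and 36 > 14, go right
  at 36: 26 <= 36 <= 36, this is the LCA
LCA = 36


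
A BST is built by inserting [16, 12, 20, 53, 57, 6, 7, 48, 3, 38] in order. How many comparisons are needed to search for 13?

Search path for 13: 16 -> 12
Found: False
Comparisons: 2


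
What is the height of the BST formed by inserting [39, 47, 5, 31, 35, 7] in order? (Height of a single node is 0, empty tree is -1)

Insertion order: [39, 47, 5, 31, 35, 7]
Tree (level-order array): [39, 5, 47, None, 31, None, None, 7, 35]
Compute height bottom-up (empty subtree = -1):
  height(7) = 1 + max(-1, -1) = 0
  height(35) = 1 + max(-1, -1) = 0
  height(31) = 1 + max(0, 0) = 1
  height(5) = 1 + max(-1, 1) = 2
  height(47) = 1 + max(-1, -1) = 0
  height(39) = 1 + max(2, 0) = 3
Height = 3


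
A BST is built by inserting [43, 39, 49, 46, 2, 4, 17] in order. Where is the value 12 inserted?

Starting tree (level order): [43, 39, 49, 2, None, 46, None, None, 4, None, None, None, 17]
Insertion path: 43 -> 39 -> 2 -> 4 -> 17
Result: insert 12 as left child of 17
Final tree (level order): [43, 39, 49, 2, None, 46, None, None, 4, None, None, None, 17, 12]


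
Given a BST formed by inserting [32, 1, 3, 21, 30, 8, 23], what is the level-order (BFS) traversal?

Tree insertion order: [32, 1, 3, 21, 30, 8, 23]
Tree (level-order array): [32, 1, None, None, 3, None, 21, 8, 30, None, None, 23]
BFS from the root, enqueuing left then right child of each popped node:
  queue [32] -> pop 32, enqueue [1], visited so far: [32]
  queue [1] -> pop 1, enqueue [3], visited so far: [32, 1]
  queue [3] -> pop 3, enqueue [21], visited so far: [32, 1, 3]
  queue [21] -> pop 21, enqueue [8, 30], visited so far: [32, 1, 3, 21]
  queue [8, 30] -> pop 8, enqueue [none], visited so far: [32, 1, 3, 21, 8]
  queue [30] -> pop 30, enqueue [23], visited so far: [32, 1, 3, 21, 8, 30]
  queue [23] -> pop 23, enqueue [none], visited so far: [32, 1, 3, 21, 8, 30, 23]
Result: [32, 1, 3, 21, 8, 30, 23]


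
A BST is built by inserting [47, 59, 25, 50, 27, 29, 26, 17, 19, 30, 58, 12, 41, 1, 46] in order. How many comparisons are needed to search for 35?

Search path for 35: 47 -> 25 -> 27 -> 29 -> 30 -> 41
Found: False
Comparisons: 6


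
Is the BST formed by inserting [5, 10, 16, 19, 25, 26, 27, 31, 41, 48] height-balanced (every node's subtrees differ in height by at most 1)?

Tree (level-order array): [5, None, 10, None, 16, None, 19, None, 25, None, 26, None, 27, None, 31, None, 41, None, 48]
Definition: a tree is height-balanced if, at every node, |h(left) - h(right)| <= 1 (empty subtree has height -1).
Bottom-up per-node check:
  node 48: h_left=-1, h_right=-1, diff=0 [OK], height=0
  node 41: h_left=-1, h_right=0, diff=1 [OK], height=1
  node 31: h_left=-1, h_right=1, diff=2 [FAIL (|-1-1|=2 > 1)], height=2
  node 27: h_left=-1, h_right=2, diff=3 [FAIL (|-1-2|=3 > 1)], height=3
  node 26: h_left=-1, h_right=3, diff=4 [FAIL (|-1-3|=4 > 1)], height=4
  node 25: h_left=-1, h_right=4, diff=5 [FAIL (|-1-4|=5 > 1)], height=5
  node 19: h_left=-1, h_right=5, diff=6 [FAIL (|-1-5|=6 > 1)], height=6
  node 16: h_left=-1, h_right=6, diff=7 [FAIL (|-1-6|=7 > 1)], height=7
  node 10: h_left=-1, h_right=7, diff=8 [FAIL (|-1-7|=8 > 1)], height=8
  node 5: h_left=-1, h_right=8, diff=9 [FAIL (|-1-8|=9 > 1)], height=9
Node 31 violates the condition: |-1 - 1| = 2 > 1.
Result: Not balanced


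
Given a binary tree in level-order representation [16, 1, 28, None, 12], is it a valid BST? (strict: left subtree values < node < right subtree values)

Level-order array: [16, 1, 28, None, 12]
Validate using subtree bounds (lo, hi): at each node, require lo < value < hi,
then recurse left with hi=value and right with lo=value.
Preorder trace (stopping at first violation):
  at node 16 with bounds (-inf, +inf): OK
  at node 1 with bounds (-inf, 16): OK
  at node 12 with bounds (1, 16): OK
  at node 28 with bounds (16, +inf): OK
No violation found at any node.
Result: Valid BST


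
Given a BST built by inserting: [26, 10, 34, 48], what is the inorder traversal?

Tree insertion order: [26, 10, 34, 48]
Tree (level-order array): [26, 10, 34, None, None, None, 48]
Inorder traversal: [10, 26, 34, 48]


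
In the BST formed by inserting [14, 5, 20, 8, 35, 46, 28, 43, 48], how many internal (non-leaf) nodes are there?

Tree built from: [14, 5, 20, 8, 35, 46, 28, 43, 48]
Tree (level-order array): [14, 5, 20, None, 8, None, 35, None, None, 28, 46, None, None, 43, 48]
Rule: An internal node has at least one child.
Per-node child counts:
  node 14: 2 child(ren)
  node 5: 1 child(ren)
  node 8: 0 child(ren)
  node 20: 1 child(ren)
  node 35: 2 child(ren)
  node 28: 0 child(ren)
  node 46: 2 child(ren)
  node 43: 0 child(ren)
  node 48: 0 child(ren)
Matching nodes: [14, 5, 20, 35, 46]
Count of internal (non-leaf) nodes: 5


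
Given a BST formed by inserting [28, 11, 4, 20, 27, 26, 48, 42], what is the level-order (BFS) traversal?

Tree insertion order: [28, 11, 4, 20, 27, 26, 48, 42]
Tree (level-order array): [28, 11, 48, 4, 20, 42, None, None, None, None, 27, None, None, 26]
BFS from the root, enqueuing left then right child of each popped node:
  queue [28] -> pop 28, enqueue [11, 48], visited so far: [28]
  queue [11, 48] -> pop 11, enqueue [4, 20], visited so far: [28, 11]
  queue [48, 4, 20] -> pop 48, enqueue [42], visited so far: [28, 11, 48]
  queue [4, 20, 42] -> pop 4, enqueue [none], visited so far: [28, 11, 48, 4]
  queue [20, 42] -> pop 20, enqueue [27], visited so far: [28, 11, 48, 4, 20]
  queue [42, 27] -> pop 42, enqueue [none], visited so far: [28, 11, 48, 4, 20, 42]
  queue [27] -> pop 27, enqueue [26], visited so far: [28, 11, 48, 4, 20, 42, 27]
  queue [26] -> pop 26, enqueue [none], visited so far: [28, 11, 48, 4, 20, 42, 27, 26]
Result: [28, 11, 48, 4, 20, 42, 27, 26]


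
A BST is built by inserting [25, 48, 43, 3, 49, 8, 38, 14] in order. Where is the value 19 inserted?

Starting tree (level order): [25, 3, 48, None, 8, 43, 49, None, 14, 38]
Insertion path: 25 -> 3 -> 8 -> 14
Result: insert 19 as right child of 14
Final tree (level order): [25, 3, 48, None, 8, 43, 49, None, 14, 38, None, None, None, None, 19]


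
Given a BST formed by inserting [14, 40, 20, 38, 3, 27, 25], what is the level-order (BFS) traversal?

Tree insertion order: [14, 40, 20, 38, 3, 27, 25]
Tree (level-order array): [14, 3, 40, None, None, 20, None, None, 38, 27, None, 25]
BFS from the root, enqueuing left then right child of each popped node:
  queue [14] -> pop 14, enqueue [3, 40], visited so far: [14]
  queue [3, 40] -> pop 3, enqueue [none], visited so far: [14, 3]
  queue [40] -> pop 40, enqueue [20], visited so far: [14, 3, 40]
  queue [20] -> pop 20, enqueue [38], visited so far: [14, 3, 40, 20]
  queue [38] -> pop 38, enqueue [27], visited so far: [14, 3, 40, 20, 38]
  queue [27] -> pop 27, enqueue [25], visited so far: [14, 3, 40, 20, 38, 27]
  queue [25] -> pop 25, enqueue [none], visited so far: [14, 3, 40, 20, 38, 27, 25]
Result: [14, 3, 40, 20, 38, 27, 25]


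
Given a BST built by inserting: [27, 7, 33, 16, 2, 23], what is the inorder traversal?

Tree insertion order: [27, 7, 33, 16, 2, 23]
Tree (level-order array): [27, 7, 33, 2, 16, None, None, None, None, None, 23]
Inorder traversal: [2, 7, 16, 23, 27, 33]


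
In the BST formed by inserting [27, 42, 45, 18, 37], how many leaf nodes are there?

Tree built from: [27, 42, 45, 18, 37]
Tree (level-order array): [27, 18, 42, None, None, 37, 45]
Rule: A leaf has 0 children.
Per-node child counts:
  node 27: 2 child(ren)
  node 18: 0 child(ren)
  node 42: 2 child(ren)
  node 37: 0 child(ren)
  node 45: 0 child(ren)
Matching nodes: [18, 37, 45]
Count of leaf nodes: 3


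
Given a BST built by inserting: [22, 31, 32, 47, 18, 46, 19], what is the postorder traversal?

Tree insertion order: [22, 31, 32, 47, 18, 46, 19]
Tree (level-order array): [22, 18, 31, None, 19, None, 32, None, None, None, 47, 46]
Postorder traversal: [19, 18, 46, 47, 32, 31, 22]


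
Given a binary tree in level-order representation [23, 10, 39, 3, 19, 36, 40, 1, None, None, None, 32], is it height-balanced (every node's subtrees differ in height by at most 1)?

Tree (level-order array): [23, 10, 39, 3, 19, 36, 40, 1, None, None, None, 32]
Definition: a tree is height-balanced if, at every node, |h(left) - h(right)| <= 1 (empty subtree has height -1).
Bottom-up per-node check:
  node 1: h_left=-1, h_right=-1, diff=0 [OK], height=0
  node 3: h_left=0, h_right=-1, diff=1 [OK], height=1
  node 19: h_left=-1, h_right=-1, diff=0 [OK], height=0
  node 10: h_left=1, h_right=0, diff=1 [OK], height=2
  node 32: h_left=-1, h_right=-1, diff=0 [OK], height=0
  node 36: h_left=0, h_right=-1, diff=1 [OK], height=1
  node 40: h_left=-1, h_right=-1, diff=0 [OK], height=0
  node 39: h_left=1, h_right=0, diff=1 [OK], height=2
  node 23: h_left=2, h_right=2, diff=0 [OK], height=3
All nodes satisfy the balance condition.
Result: Balanced


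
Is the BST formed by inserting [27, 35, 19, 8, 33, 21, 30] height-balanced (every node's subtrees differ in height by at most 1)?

Tree (level-order array): [27, 19, 35, 8, 21, 33, None, None, None, None, None, 30]
Definition: a tree is height-balanced if, at every node, |h(left) - h(right)| <= 1 (empty subtree has height -1).
Bottom-up per-node check:
  node 8: h_left=-1, h_right=-1, diff=0 [OK], height=0
  node 21: h_left=-1, h_right=-1, diff=0 [OK], height=0
  node 19: h_left=0, h_right=0, diff=0 [OK], height=1
  node 30: h_left=-1, h_right=-1, diff=0 [OK], height=0
  node 33: h_left=0, h_right=-1, diff=1 [OK], height=1
  node 35: h_left=1, h_right=-1, diff=2 [FAIL (|1--1|=2 > 1)], height=2
  node 27: h_left=1, h_right=2, diff=1 [OK], height=3
Node 35 violates the condition: |1 - -1| = 2 > 1.
Result: Not balanced


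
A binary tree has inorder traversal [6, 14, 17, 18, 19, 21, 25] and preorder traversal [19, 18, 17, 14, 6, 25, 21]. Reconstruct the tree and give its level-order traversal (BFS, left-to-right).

Inorder:  [6, 14, 17, 18, 19, 21, 25]
Preorder: [19, 18, 17, 14, 6, 25, 21]
Algorithm: preorder visits root first, so consume preorder in order;
for each root, split the current inorder slice at that value into
left-subtree inorder and right-subtree inorder, then recurse.
Recursive splits:
  root=19; inorder splits into left=[6, 14, 17, 18], right=[21, 25]
  root=18; inorder splits into left=[6, 14, 17], right=[]
  root=17; inorder splits into left=[6, 14], right=[]
  root=14; inorder splits into left=[6], right=[]
  root=6; inorder splits into left=[], right=[]
  root=25; inorder splits into left=[21], right=[]
  root=21; inorder splits into left=[], right=[]
Reconstructed level-order: [19, 18, 25, 17, 21, 14, 6]


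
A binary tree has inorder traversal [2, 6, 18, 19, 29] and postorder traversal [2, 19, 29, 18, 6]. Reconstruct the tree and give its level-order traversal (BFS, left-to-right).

Inorder:   [2, 6, 18, 19, 29]
Postorder: [2, 19, 29, 18, 6]
Algorithm: postorder visits root last, so walk postorder right-to-left;
each value is the root of the current inorder slice — split it at that
value, recurse on the right subtree first, then the left.
Recursive splits:
  root=6; inorder splits into left=[2], right=[18, 19, 29]
  root=18; inorder splits into left=[], right=[19, 29]
  root=29; inorder splits into left=[19], right=[]
  root=19; inorder splits into left=[], right=[]
  root=2; inorder splits into left=[], right=[]
Reconstructed level-order: [6, 2, 18, 29, 19]


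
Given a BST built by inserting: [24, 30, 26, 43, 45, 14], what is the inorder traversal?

Tree insertion order: [24, 30, 26, 43, 45, 14]
Tree (level-order array): [24, 14, 30, None, None, 26, 43, None, None, None, 45]
Inorder traversal: [14, 24, 26, 30, 43, 45]


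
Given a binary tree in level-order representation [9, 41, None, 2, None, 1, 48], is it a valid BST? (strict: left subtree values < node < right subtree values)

Level-order array: [9, 41, None, 2, None, 1, 48]
Validate using subtree bounds (lo, hi): at each node, require lo < value < hi,
then recurse left with hi=value and right with lo=value.
Preorder trace (stopping at first violation):
  at node 9 with bounds (-inf, +inf): OK
  at node 41 with bounds (-inf, 9): VIOLATION
Node 41 violates its bound: not (-inf < 41 < 9).
Result: Not a valid BST


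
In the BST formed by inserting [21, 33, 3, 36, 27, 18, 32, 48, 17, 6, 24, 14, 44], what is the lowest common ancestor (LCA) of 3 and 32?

Tree insertion order: [21, 33, 3, 36, 27, 18, 32, 48, 17, 6, 24, 14, 44]
Tree (level-order array): [21, 3, 33, None, 18, 27, 36, 17, None, 24, 32, None, 48, 6, None, None, None, None, None, 44, None, None, 14]
In a BST, the LCA of p=3, q=32 is the first node v on the
root-to-leaf path with p <= v <= q (go left if both < v, right if both > v).
Walk from root:
  at 21: 3 <= 21 <= 32, this is the LCA
LCA = 21


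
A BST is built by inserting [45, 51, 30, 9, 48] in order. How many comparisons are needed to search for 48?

Search path for 48: 45 -> 51 -> 48
Found: True
Comparisons: 3


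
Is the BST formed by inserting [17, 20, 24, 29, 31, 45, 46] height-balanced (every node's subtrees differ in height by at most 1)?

Tree (level-order array): [17, None, 20, None, 24, None, 29, None, 31, None, 45, None, 46]
Definition: a tree is height-balanced if, at every node, |h(left) - h(right)| <= 1 (empty subtree has height -1).
Bottom-up per-node check:
  node 46: h_left=-1, h_right=-1, diff=0 [OK], height=0
  node 45: h_left=-1, h_right=0, diff=1 [OK], height=1
  node 31: h_left=-1, h_right=1, diff=2 [FAIL (|-1-1|=2 > 1)], height=2
  node 29: h_left=-1, h_right=2, diff=3 [FAIL (|-1-2|=3 > 1)], height=3
  node 24: h_left=-1, h_right=3, diff=4 [FAIL (|-1-3|=4 > 1)], height=4
  node 20: h_left=-1, h_right=4, diff=5 [FAIL (|-1-4|=5 > 1)], height=5
  node 17: h_left=-1, h_right=5, diff=6 [FAIL (|-1-5|=6 > 1)], height=6
Node 31 violates the condition: |-1 - 1| = 2 > 1.
Result: Not balanced


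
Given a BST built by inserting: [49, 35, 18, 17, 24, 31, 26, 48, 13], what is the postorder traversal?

Tree insertion order: [49, 35, 18, 17, 24, 31, 26, 48, 13]
Tree (level-order array): [49, 35, None, 18, 48, 17, 24, None, None, 13, None, None, 31, None, None, 26]
Postorder traversal: [13, 17, 26, 31, 24, 18, 48, 35, 49]


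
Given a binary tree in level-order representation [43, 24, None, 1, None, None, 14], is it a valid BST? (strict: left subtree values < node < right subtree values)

Level-order array: [43, 24, None, 1, None, None, 14]
Validate using subtree bounds (lo, hi): at each node, require lo < value < hi,
then recurse left with hi=value and right with lo=value.
Preorder trace (stopping at first violation):
  at node 43 with bounds (-inf, +inf): OK
  at node 24 with bounds (-inf, 43): OK
  at node 1 with bounds (-inf, 24): OK
  at node 14 with bounds (1, 24): OK
No violation found at any node.
Result: Valid BST


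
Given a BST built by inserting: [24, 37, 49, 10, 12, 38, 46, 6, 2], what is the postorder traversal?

Tree insertion order: [24, 37, 49, 10, 12, 38, 46, 6, 2]
Tree (level-order array): [24, 10, 37, 6, 12, None, 49, 2, None, None, None, 38, None, None, None, None, 46]
Postorder traversal: [2, 6, 12, 10, 46, 38, 49, 37, 24]


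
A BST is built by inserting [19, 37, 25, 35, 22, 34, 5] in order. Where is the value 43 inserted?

Starting tree (level order): [19, 5, 37, None, None, 25, None, 22, 35, None, None, 34]
Insertion path: 19 -> 37
Result: insert 43 as right child of 37
Final tree (level order): [19, 5, 37, None, None, 25, 43, 22, 35, None, None, None, None, 34]


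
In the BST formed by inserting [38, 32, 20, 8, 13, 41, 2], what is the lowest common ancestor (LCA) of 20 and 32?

Tree insertion order: [38, 32, 20, 8, 13, 41, 2]
Tree (level-order array): [38, 32, 41, 20, None, None, None, 8, None, 2, 13]
In a BST, the LCA of p=20, q=32 is the first node v on the
root-to-leaf path with p <= v <= q (go left if both < v, right if both > v).
Walk from root:
  at 38: both 20 and 32 < 38, go left
  at 32: 20 <= 32 <= 32, this is the LCA
LCA = 32


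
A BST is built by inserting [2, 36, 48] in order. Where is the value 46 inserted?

Starting tree (level order): [2, None, 36, None, 48]
Insertion path: 2 -> 36 -> 48
Result: insert 46 as left child of 48
Final tree (level order): [2, None, 36, None, 48, 46]


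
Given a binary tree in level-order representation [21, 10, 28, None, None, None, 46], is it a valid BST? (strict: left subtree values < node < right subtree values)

Level-order array: [21, 10, 28, None, None, None, 46]
Validate using subtree bounds (lo, hi): at each node, require lo < value < hi,
then recurse left with hi=value and right with lo=value.
Preorder trace (stopping at first violation):
  at node 21 with bounds (-inf, +inf): OK
  at node 10 with bounds (-inf, 21): OK
  at node 28 with bounds (21, +inf): OK
  at node 46 with bounds (28, +inf): OK
No violation found at any node.
Result: Valid BST


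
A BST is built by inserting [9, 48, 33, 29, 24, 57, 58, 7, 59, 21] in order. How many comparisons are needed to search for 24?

Search path for 24: 9 -> 48 -> 33 -> 29 -> 24
Found: True
Comparisons: 5


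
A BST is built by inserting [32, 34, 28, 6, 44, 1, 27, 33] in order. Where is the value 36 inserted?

Starting tree (level order): [32, 28, 34, 6, None, 33, 44, 1, 27]
Insertion path: 32 -> 34 -> 44
Result: insert 36 as left child of 44
Final tree (level order): [32, 28, 34, 6, None, 33, 44, 1, 27, None, None, 36]


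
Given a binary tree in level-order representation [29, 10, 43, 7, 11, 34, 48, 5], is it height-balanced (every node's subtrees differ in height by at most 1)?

Tree (level-order array): [29, 10, 43, 7, 11, 34, 48, 5]
Definition: a tree is height-balanced if, at every node, |h(left) - h(right)| <= 1 (empty subtree has height -1).
Bottom-up per-node check:
  node 5: h_left=-1, h_right=-1, diff=0 [OK], height=0
  node 7: h_left=0, h_right=-1, diff=1 [OK], height=1
  node 11: h_left=-1, h_right=-1, diff=0 [OK], height=0
  node 10: h_left=1, h_right=0, diff=1 [OK], height=2
  node 34: h_left=-1, h_right=-1, diff=0 [OK], height=0
  node 48: h_left=-1, h_right=-1, diff=0 [OK], height=0
  node 43: h_left=0, h_right=0, diff=0 [OK], height=1
  node 29: h_left=2, h_right=1, diff=1 [OK], height=3
All nodes satisfy the balance condition.
Result: Balanced
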